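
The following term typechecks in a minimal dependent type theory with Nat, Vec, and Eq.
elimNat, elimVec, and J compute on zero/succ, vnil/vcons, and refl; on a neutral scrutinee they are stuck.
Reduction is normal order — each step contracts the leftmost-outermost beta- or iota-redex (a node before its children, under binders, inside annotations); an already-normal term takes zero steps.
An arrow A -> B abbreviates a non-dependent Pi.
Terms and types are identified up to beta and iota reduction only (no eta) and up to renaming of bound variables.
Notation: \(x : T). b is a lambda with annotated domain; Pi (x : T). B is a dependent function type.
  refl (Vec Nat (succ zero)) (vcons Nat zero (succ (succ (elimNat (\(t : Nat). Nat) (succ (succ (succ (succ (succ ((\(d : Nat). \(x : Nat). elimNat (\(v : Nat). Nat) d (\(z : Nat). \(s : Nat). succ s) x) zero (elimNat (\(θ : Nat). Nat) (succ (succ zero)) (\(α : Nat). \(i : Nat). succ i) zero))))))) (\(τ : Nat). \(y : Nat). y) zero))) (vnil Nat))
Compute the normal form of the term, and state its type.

reduced normal form:
  refl (Vec Nat (succ zero)) (vcons Nat zero (succ (succ (succ (succ (succ (succ (succ (succ (succ zero))))))))) (vnil Nat))
inferred type:
  Eq (Vec Nat (succ zero)) (vcons Nat zero (succ (succ (succ (succ (succ (succ (succ (succ (succ zero))))))))) (vnil Nat)) (vcons Nat zero (succ (succ (succ (succ (succ (succ (succ (succ (succ zero))))))))) (vnil Nat))
observation: the first redex contracted is an elimNat iota-redex; the normal form is reached in 11 normal-order steps.


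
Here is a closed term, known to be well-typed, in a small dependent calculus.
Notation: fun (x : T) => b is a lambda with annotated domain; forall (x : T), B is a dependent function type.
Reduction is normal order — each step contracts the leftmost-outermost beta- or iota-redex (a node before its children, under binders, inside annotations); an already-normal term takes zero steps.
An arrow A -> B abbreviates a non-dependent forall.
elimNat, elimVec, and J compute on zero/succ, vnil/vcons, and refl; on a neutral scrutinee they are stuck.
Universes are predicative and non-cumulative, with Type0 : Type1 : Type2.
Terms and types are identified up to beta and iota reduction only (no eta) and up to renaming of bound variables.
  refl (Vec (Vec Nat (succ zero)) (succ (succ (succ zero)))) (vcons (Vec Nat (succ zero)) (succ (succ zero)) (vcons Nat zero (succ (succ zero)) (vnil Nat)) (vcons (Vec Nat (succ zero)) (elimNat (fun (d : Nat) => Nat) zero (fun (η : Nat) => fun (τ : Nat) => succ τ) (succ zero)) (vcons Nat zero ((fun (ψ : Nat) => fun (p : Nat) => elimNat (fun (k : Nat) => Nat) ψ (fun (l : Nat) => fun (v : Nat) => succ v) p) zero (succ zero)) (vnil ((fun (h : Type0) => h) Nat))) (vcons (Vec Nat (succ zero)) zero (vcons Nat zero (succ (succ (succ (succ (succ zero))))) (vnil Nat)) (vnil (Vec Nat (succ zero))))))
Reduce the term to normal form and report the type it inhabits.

reduced normal form:
  refl (Vec (Vec Nat (succ zero)) (succ (succ (succ zero)))) (vcons (Vec Nat (succ zero)) (succ (succ zero)) (vcons Nat zero (succ (succ zero)) (vnil Nat)) (vcons (Vec Nat (succ zero)) (succ zero) (vcons Nat zero (succ zero) (vnil Nat)) (vcons (Vec Nat (succ zero)) zero (vcons Nat zero (succ (succ (succ (succ (succ zero))))) (vnil Nat)) (vnil (Vec Nat (succ zero))))))
type:
  Eq (Vec (Vec Nat (succ zero)) (succ (succ (succ zero)))) (vcons (Vec Nat (succ zero)) (succ (succ zero)) (vcons Nat zero (succ (succ zero)) (vnil Nat)) (vcons (Vec Nat (succ zero)) (succ zero) (vcons Nat zero (succ zero) (vnil Nat)) (vcons (Vec Nat (succ zero)) zero (vcons Nat zero (succ (succ (succ (succ (succ zero))))) (vnil Nat)) (vnil (Vec Nat (succ zero)))))) (vcons (Vec Nat (succ zero)) (succ (succ zero)) (vcons Nat zero (succ (succ zero)) (vnil Nat)) (vcons (Vec Nat (succ zero)) (succ zero) (vcons Nat zero (succ zero) (vnil Nat)) (vcons (Vec Nat (succ zero)) zero (vcons Nat zero (succ (succ (succ (succ (succ zero))))) (vnil Nat)) (vnil (Vec Nat (succ zero))))))
observation: the first redex contracted is an elimNat iota-redex; the normal form is reached in 11 normal-order steps.


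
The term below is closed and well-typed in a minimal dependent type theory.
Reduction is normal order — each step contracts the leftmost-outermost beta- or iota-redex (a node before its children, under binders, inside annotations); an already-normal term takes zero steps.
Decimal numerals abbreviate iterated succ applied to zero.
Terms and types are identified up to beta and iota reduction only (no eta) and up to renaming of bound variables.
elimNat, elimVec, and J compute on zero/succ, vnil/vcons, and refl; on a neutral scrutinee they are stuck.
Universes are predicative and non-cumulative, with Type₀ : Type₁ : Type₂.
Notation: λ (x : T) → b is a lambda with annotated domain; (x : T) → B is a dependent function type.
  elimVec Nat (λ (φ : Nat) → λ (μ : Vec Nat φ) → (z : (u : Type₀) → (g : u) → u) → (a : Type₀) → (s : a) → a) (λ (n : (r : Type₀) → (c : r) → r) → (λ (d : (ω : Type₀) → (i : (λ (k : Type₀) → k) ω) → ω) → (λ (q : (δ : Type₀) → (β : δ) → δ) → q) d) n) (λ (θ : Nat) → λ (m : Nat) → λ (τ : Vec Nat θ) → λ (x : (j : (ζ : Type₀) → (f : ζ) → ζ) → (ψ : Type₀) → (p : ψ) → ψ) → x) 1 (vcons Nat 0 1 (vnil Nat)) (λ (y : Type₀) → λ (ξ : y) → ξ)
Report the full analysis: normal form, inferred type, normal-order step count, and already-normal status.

resulting normal form:
  λ (φ : Type₀) → λ (μ : φ) → μ
inferred type:
  (φ : Type₀) → (μ : φ) → φ
reduction steps (normal order): 9
already normal: no
first contracted redex: an elimVec iota-redex


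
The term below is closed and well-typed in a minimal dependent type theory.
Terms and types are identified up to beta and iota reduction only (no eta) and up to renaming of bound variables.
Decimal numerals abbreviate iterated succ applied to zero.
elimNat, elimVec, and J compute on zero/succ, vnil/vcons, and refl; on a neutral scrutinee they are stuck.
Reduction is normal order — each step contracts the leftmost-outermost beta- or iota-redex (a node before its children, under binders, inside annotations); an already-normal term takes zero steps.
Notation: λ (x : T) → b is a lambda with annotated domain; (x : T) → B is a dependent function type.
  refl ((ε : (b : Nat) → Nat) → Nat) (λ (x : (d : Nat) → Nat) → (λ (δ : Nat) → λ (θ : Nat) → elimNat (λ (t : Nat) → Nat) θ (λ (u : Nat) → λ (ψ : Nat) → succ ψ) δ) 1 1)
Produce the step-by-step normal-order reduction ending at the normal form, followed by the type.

reduction (normal order):
  refl ((ε : (b : Nat) → Nat) → Nat) (λ (x : (d : Nat) → Nat) → (λ (δ : Nat) → λ (θ : Nat) → elimNat (λ (t : Nat) → Nat) θ (λ (u : Nat) → λ (ψ : Nat) → succ ψ) δ) 1 1)
  ~> refl ((ε : (b : Nat) → Nat) → Nat) (λ (x : (d : Nat) → Nat) → (λ (δ : Nat) → elimNat (λ (θ : Nat) → Nat) δ (λ (t : Nat) → λ (u : Nat) → succ u) 1) 1)
  ~> refl ((ε : (b : Nat) → Nat) → Nat) (λ (x : (d : Nat) → Nat) → elimNat (λ (δ : Nat) → Nat) 1 (λ (θ : Nat) → λ (t : Nat) → succ t) 1)
  ~> refl ((ε : (b : Nat) → Nat) → Nat) (λ (x : (d : Nat) → Nat) → (λ (δ : Nat) → λ (θ : Nat) → succ θ) 0 (elimNat (λ (t : Nat) → Nat) 1 (λ (u : Nat) → λ (ψ : Nat) → succ ψ) 0))
  ~> refl ((ε : (b : Nat) → Nat) → Nat) (λ (x : (d : Nat) → Nat) → (λ (δ : Nat) → succ δ) (elimNat (λ (θ : Nat) → Nat) 1 (λ (t : Nat) → λ (u : Nat) → succ u) 0))
  ~> refl ((ε : (b : Nat) → Nat) → Nat) (λ (x : (d : Nat) → Nat) → succ (elimNat (λ (δ : Nat) → Nat) 1 (λ (θ : Nat) → λ (t : Nat) → succ t) 0))
  ~> refl ((ε : (b : Nat) → Nat) → Nat) (λ (x : (d : Nat) → Nat) → 2)
inferred type:
  Eq ((ε : (b : Nat) → Nat) → Nat) (λ (x : (d : Nat) → Nat) → 2) (λ (δ : (θ : Nat) → Nat) → 2)


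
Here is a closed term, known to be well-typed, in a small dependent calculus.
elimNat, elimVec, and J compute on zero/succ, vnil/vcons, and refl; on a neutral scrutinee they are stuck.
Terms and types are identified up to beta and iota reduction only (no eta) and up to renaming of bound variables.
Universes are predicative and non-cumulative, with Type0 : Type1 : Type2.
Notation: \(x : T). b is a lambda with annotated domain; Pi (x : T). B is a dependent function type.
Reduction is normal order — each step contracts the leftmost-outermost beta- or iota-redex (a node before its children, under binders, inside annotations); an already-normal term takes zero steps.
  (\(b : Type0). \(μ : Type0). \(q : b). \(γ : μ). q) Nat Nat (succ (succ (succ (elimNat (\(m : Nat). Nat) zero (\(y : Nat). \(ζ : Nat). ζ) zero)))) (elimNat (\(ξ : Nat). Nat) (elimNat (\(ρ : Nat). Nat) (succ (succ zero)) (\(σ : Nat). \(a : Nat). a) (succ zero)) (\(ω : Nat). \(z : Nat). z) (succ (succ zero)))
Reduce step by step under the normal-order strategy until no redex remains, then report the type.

normal-order reduction sequence:
  (\(b : Type0). \(μ : Type0). \(q : b). \(γ : μ). q) Nat Nat (succ (succ (succ (elimNat (\(m : Nat). Nat) zero (\(y : Nat). \(ζ : Nat). ζ) zero)))) (elimNat (\(ξ : Nat). Nat) (elimNat (\(ρ : Nat). Nat) (succ (succ zero)) (\(σ : Nat). \(a : Nat). a) (succ zero)) (\(ω : Nat). \(z : Nat). z) (succ (succ zero)))
  ~> (\(b : Type0). \(μ : Nat). \(q : b). μ) Nat (succ (succ (succ (elimNat (\(γ : Nat). Nat) zero (\(m : Nat). \(y : Nat). y) zero)))) (elimNat (\(ζ : Nat). Nat) (elimNat (\(ξ : Nat). Nat) (succ (succ zero)) (\(ρ : Nat). \(σ : Nat). σ) (succ zero)) (\(a : Nat). \(ω : Nat). ω) (succ (succ zero)))
  ~> (\(b : Nat). \(μ : Nat). b) (succ (succ (succ (elimNat (\(q : Nat). Nat) zero (\(γ : Nat). \(m : Nat). m) zero)))) (elimNat (\(y : Nat). Nat) (elimNat (\(ζ : Nat). Nat) (succ (succ zero)) (\(ξ : Nat). \(ρ : Nat). ρ) (succ zero)) (\(σ : Nat). \(a : Nat). a) (succ (succ zero)))
  ~> (\(b : Nat). succ (succ (succ (elimNat (\(μ : Nat). Nat) zero (\(q : Nat). \(γ : Nat). γ) zero)))) (elimNat (\(m : Nat). Nat) (elimNat (\(y : Nat). Nat) (succ (succ zero)) (\(ζ : Nat). \(ξ : Nat). ξ) (succ zero)) (\(ρ : Nat). \(σ : Nat). σ) (succ (succ zero)))
  ~> succ (succ (succ (elimNat (\(b : Nat). Nat) zero (\(μ : Nat). \(q : Nat). q) zero)))
  ~> succ (succ (succ zero))
inferred type:
  Nat


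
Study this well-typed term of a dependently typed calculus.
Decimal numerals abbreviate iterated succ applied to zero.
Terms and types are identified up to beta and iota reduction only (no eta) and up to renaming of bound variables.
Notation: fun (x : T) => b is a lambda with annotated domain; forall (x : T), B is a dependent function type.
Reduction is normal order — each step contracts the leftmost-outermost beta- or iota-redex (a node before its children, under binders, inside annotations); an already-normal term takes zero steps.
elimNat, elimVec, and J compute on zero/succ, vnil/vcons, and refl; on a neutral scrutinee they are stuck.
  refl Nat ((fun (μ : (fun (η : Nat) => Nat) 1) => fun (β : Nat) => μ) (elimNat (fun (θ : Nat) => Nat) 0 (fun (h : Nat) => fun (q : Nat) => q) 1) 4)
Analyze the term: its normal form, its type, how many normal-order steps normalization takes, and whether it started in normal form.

reduced normal form:
  refl Nat 0
type:
  Eq Nat 0 0
steps to reach normal form (normal order): 6
term was already normal: no
first contracted redex: a beta-redex


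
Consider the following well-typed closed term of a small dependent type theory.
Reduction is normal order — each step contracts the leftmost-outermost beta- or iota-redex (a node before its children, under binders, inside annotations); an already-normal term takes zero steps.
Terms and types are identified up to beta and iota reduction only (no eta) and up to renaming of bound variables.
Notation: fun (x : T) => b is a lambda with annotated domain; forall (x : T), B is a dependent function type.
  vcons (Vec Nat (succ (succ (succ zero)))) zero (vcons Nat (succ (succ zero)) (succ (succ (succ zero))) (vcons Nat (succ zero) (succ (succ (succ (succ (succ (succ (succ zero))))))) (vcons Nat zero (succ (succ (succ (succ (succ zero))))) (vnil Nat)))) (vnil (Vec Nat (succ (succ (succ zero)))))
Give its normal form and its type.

reduced normal form:
  vcons (Vec Nat (succ (succ (succ zero)))) zero (vcons Nat (succ (succ zero)) (succ (succ (succ zero))) (vcons Nat (succ zero) (succ (succ (succ (succ (succ (succ (succ zero))))))) (vcons Nat zero (succ (succ (succ (succ (succ zero))))) (vnil Nat)))) (vnil (Vec Nat (succ (succ (succ zero)))))
inferred type:
  Vec (Vec Nat (succ (succ (succ zero)))) (succ zero)


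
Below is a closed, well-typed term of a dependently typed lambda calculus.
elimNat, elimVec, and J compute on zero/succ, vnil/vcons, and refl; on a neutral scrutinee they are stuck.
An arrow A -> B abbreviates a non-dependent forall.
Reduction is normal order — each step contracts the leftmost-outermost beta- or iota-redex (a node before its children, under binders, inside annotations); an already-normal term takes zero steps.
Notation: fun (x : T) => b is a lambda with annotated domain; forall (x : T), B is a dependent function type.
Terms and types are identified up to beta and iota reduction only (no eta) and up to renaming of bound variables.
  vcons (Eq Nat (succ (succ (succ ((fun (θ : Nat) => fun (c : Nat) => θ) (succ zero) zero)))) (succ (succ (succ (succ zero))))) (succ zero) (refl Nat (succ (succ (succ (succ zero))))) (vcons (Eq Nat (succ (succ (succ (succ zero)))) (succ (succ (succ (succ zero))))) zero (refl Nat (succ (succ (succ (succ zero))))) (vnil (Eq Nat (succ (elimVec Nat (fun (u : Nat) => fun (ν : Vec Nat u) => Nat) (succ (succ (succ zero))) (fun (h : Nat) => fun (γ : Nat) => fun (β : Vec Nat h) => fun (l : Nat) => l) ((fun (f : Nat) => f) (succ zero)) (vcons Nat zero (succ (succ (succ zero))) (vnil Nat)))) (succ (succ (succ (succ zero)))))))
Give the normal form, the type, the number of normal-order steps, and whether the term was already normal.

normal form:
  vcons (Eq Nat (succ (succ (succ (succ zero)))) (succ (succ (succ (succ zero))))) (succ zero) (refl Nat (succ (succ (succ (succ zero))))) (vcons (Eq Nat (succ (succ (succ (succ zero)))) (succ (succ (succ (succ zero))))) zero (refl Nat (succ (succ (succ (succ zero))))) (vnil (Eq Nat (succ (succ (succ (succ zero)))) (succ (succ (succ (succ zero)))))))
the term's type:
  Vec (Eq Nat (succ (succ (succ (succ zero)))) (succ (succ (succ (succ zero))))) (succ (succ zero))
steps to reach normal form (normal order): 8
already normal: no
first contracted redex: a beta-redex


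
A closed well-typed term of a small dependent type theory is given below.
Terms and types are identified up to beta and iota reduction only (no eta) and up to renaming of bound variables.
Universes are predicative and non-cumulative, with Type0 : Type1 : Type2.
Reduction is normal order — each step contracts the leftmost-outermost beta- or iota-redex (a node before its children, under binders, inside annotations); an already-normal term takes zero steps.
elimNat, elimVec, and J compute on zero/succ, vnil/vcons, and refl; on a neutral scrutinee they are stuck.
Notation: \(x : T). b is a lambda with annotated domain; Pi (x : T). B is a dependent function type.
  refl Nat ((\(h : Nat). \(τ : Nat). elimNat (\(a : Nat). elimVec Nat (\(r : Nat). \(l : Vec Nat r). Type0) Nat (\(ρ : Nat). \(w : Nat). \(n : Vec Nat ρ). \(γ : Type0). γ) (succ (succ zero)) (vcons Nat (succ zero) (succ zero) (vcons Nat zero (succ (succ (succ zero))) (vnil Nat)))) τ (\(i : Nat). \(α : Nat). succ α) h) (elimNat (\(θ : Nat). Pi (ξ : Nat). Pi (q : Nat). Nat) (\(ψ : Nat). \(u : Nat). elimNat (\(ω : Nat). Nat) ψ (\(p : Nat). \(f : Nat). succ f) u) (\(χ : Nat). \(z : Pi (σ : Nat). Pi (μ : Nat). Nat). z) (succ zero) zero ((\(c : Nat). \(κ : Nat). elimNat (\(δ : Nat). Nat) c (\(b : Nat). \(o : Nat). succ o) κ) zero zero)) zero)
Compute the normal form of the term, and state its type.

resulting normal form:
  refl Nat zero
type:
  Eq Nat zero zero
observation: the term reaches its normal form after 24 normal-order steps.


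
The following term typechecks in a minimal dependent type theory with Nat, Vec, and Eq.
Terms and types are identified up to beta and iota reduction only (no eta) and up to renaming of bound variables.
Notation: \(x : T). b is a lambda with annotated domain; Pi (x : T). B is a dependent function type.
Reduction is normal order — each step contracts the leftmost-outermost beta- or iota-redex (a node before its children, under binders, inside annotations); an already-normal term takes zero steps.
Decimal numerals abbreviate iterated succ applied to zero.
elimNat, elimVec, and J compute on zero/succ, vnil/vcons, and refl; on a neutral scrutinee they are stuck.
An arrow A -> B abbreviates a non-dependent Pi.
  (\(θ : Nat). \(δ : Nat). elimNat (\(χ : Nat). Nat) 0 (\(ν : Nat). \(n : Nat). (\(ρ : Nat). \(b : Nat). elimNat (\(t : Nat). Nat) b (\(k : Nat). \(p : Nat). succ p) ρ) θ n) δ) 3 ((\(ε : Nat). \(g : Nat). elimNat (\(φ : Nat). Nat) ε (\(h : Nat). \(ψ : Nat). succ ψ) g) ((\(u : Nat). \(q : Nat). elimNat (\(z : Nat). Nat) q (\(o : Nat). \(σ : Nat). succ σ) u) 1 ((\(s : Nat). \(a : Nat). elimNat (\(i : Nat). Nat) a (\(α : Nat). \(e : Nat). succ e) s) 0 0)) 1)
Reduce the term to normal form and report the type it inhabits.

resulting normal form:
  6
the term's type:
  Nat
observation: 36 normal-order steps normalize the term, beginning with a beta-redex.


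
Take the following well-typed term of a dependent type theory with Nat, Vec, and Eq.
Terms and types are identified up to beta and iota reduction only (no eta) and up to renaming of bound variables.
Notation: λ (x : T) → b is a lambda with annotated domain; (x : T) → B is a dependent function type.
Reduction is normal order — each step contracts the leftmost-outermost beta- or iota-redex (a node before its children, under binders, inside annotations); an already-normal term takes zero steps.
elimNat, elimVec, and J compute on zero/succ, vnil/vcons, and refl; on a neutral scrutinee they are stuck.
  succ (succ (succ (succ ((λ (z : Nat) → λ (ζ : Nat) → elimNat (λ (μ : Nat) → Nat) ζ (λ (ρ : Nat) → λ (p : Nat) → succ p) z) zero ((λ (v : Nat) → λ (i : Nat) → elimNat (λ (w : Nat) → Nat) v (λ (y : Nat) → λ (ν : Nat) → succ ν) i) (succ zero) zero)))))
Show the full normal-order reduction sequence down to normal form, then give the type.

normal-order reduction sequence:
  succ (succ (succ (succ ((λ (z : Nat) → λ (ζ : Nat) → elimNat (λ (μ : Nat) → Nat) ζ (λ (ρ : Nat) → λ (p : Nat) → succ p) z) zero ((λ (v : Nat) → λ (i : Nat) → elimNat (λ (w : Nat) → Nat) v (λ (y : Nat) → λ (ν : Nat) → succ ν) i) (succ zero) zero)))))
  ~> succ (succ (succ (succ ((λ (z : Nat) → elimNat (λ (ζ : Nat) → Nat) z (λ (μ : Nat) → λ (ρ : Nat) → succ ρ) zero) ((λ (p : Nat) → λ (v : Nat) → elimNat (λ (i : Nat) → Nat) p (λ (w : Nat) → λ (y : Nat) → succ y) v) (succ zero) zero)))))
  ~> succ (succ (succ (succ (elimNat (λ (z : Nat) → Nat) ((λ (ζ : Nat) → λ (μ : Nat) → elimNat (λ (ρ : Nat) → Nat) ζ (λ (p : Nat) → λ (v : Nat) → succ v) μ) (succ zero) zero) (λ (i : Nat) → λ (w : Nat) → succ w) zero))))
  ~> succ (succ (succ (succ ((λ (z : Nat) → λ (ζ : Nat) → elimNat (λ (μ : Nat) → Nat) z (λ (ρ : Nat) → λ (p : Nat) → succ p) ζ) (succ zero) zero))))
  ~> succ (succ (succ (succ ((λ (z : Nat) → elimNat (λ (ζ : Nat) → Nat) (succ zero) (λ (μ : Nat) → λ (ρ : Nat) → succ ρ) z) zero))))
  ~> succ (succ (succ (succ (elimNat (λ (z : Nat) → Nat) (succ zero) (λ (ζ : Nat) → λ (μ : Nat) → succ μ) zero))))
  ~> succ (succ (succ (succ (succ zero))))
type:
  Nat


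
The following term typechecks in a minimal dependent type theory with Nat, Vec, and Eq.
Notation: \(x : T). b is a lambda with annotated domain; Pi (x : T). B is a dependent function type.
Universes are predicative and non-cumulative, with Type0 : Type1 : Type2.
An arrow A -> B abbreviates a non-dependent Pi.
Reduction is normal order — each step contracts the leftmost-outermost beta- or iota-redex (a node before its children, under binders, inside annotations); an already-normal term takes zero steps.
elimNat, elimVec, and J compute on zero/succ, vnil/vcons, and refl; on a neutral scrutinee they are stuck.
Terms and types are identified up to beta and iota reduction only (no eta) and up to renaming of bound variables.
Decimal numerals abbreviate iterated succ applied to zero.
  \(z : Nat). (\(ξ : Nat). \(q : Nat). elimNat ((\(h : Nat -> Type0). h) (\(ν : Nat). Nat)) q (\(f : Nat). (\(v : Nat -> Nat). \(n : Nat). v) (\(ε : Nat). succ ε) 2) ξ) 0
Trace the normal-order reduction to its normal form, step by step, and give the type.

normal-order reduction:
  \(z : Nat). (\(ξ : Nat). \(q : Nat). elimNat ((\(h : Nat -> Type0). h) (\(ν : Nat). Nat)) q (\(f : Nat). (\(v : Nat -> Nat). \(n : Nat). v) (\(ε : Nat). succ ε) 2) ξ) 0
  ~> \(z : Nat). \(ξ : Nat). elimNat ((\(q : Nat -> Type0). q) (\(h : Nat). Nat)) ξ (\(ν : Nat). (\(f : Nat -> Nat). \(v : Nat). f) (\(n : Nat). succ n) 2) 0
  ~> \(z : Nat). \(ξ : Nat). ξ
the term's type:
  Nat -> Nat -> Nat


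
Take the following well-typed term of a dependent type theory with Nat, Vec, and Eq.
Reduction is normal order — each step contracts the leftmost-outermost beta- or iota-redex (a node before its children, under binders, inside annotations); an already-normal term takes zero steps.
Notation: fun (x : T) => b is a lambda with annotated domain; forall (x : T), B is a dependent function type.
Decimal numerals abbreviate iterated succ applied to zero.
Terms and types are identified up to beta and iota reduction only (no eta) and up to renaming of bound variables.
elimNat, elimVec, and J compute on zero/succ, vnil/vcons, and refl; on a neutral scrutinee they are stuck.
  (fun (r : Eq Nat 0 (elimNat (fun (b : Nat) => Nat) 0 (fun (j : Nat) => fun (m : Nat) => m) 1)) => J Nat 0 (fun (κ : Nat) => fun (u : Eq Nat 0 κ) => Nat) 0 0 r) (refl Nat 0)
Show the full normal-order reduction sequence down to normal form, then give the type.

reduction (normal order):
  (fun (r : Eq Nat 0 (elimNat (fun (b : Nat) => Nat) 0 (fun (j : Nat) => fun (m : Nat) => m) 1)) => J Nat 0 (fun (κ : Nat) => fun (u : Eq Nat 0 κ) => Nat) 0 0 r) (refl Nat 0)
  ~> J Nat 0 (fun (r : Nat) => fun (b : Eq Nat 0 r) => Nat) 0 0 (refl Nat 0)
  ~> 0
the term's type:
  Nat


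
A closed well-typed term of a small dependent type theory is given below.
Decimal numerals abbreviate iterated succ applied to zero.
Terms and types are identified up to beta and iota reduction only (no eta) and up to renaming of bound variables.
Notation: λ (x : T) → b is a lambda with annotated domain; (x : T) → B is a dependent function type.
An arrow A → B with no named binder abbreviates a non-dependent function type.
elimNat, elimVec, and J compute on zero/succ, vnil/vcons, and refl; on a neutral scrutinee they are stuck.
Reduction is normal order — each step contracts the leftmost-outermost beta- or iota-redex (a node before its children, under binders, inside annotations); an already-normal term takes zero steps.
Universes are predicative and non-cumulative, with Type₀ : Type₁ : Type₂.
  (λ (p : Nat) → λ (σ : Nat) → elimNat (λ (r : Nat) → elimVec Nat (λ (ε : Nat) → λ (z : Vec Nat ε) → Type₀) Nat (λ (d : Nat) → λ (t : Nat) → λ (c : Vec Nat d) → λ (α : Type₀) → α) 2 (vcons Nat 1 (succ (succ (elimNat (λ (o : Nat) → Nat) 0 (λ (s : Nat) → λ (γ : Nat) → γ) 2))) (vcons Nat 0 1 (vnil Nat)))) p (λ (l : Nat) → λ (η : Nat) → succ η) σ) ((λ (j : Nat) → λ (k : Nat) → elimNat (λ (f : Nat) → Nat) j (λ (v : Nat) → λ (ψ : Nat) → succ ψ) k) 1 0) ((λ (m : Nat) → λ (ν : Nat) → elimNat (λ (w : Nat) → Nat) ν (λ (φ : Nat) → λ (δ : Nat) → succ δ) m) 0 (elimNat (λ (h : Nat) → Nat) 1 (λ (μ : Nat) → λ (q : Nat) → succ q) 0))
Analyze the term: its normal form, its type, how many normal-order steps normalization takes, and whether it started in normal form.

normal form:
  2
inferred type:
  Nat
steps to reach normal form (normal order): 24
term was already normal: no
first contracted redex: a beta-redex


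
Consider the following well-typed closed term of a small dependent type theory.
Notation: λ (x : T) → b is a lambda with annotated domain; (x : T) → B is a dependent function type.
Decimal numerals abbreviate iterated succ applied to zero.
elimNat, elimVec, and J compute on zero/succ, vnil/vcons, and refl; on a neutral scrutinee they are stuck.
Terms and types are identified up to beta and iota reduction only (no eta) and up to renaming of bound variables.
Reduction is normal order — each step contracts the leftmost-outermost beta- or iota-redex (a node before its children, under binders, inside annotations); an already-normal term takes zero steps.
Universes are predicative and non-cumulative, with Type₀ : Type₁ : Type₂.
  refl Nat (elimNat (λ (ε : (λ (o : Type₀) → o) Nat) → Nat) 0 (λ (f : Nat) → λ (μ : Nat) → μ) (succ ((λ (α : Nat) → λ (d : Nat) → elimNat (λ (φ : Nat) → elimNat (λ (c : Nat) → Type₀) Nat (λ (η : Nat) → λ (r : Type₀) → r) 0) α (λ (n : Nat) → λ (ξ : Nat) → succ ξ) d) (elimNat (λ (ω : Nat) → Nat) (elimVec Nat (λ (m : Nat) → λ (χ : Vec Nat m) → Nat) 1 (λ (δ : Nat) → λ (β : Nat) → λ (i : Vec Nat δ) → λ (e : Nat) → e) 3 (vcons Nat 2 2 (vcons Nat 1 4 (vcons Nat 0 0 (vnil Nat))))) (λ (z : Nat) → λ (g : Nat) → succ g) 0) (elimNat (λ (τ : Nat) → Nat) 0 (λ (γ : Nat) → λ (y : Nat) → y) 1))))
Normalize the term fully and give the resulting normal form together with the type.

resulting normal form:
  refl Nat 0
the term's type:
  Eq Nat 0 0


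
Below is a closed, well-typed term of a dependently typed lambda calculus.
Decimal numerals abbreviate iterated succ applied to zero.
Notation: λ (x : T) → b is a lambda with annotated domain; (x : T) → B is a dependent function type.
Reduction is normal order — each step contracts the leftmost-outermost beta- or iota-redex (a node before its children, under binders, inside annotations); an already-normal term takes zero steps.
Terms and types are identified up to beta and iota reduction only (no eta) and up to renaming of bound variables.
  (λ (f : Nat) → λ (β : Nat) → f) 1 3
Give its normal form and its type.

reduced normal form:
  1
inferred type:
  Nat
observation: 2 normal-order steps normalize the term, beginning with a beta-redex.


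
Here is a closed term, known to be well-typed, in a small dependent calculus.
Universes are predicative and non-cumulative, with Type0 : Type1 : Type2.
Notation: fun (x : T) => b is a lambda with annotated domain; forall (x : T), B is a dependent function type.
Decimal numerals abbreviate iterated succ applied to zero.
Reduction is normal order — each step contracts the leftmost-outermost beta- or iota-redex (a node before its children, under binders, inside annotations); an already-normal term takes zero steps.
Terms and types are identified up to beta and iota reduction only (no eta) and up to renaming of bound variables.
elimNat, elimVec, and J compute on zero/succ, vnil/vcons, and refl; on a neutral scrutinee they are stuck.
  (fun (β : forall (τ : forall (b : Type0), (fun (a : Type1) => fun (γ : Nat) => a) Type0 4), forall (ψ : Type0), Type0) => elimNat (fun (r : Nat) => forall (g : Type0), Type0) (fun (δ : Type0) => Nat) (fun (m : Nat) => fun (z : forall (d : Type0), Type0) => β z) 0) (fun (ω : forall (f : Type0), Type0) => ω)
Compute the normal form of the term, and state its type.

normal form:
  fun (β : Type0) => Nat
inferred type:
  forall (β : Type0), Type0


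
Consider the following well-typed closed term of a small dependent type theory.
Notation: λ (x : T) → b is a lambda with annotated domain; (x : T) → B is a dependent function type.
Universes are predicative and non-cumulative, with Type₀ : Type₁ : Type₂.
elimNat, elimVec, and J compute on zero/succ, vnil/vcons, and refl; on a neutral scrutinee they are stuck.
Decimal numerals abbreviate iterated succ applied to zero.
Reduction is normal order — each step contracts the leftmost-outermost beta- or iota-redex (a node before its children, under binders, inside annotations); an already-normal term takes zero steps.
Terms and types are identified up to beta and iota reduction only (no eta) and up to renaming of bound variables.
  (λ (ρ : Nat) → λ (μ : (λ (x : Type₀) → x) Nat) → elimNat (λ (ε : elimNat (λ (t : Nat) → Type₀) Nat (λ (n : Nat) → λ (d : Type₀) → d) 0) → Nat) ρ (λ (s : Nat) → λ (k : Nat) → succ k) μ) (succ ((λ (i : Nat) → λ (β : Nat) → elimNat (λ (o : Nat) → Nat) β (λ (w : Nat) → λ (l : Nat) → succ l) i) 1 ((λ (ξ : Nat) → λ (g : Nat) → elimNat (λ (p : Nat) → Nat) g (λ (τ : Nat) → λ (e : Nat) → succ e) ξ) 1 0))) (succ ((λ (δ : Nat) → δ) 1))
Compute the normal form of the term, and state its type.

normal form:
  5
the term's type:
  Nat
observation: 23 normal-order steps separate the term from its normal form.


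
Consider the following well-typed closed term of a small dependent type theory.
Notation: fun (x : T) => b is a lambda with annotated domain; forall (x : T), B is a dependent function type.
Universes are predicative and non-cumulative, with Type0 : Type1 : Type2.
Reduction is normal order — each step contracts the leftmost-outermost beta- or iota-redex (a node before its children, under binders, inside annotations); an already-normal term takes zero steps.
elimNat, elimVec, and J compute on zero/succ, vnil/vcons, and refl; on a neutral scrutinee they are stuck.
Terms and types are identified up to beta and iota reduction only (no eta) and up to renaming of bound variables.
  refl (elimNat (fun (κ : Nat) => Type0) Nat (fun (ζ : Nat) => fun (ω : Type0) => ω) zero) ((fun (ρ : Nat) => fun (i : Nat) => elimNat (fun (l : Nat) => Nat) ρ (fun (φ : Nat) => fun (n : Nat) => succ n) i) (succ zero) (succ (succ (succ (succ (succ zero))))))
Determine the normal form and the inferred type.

normal form:
  refl Nat (succ (succ (succ (succ (succ (succ zero))))))
type:
  Eq Nat (succ (succ (succ (succ (succ (succ zero)))))) (succ (succ (succ (succ (succ (succ zero))))))
observation: 19 normal-order steps normalize the term, beginning with an elimNat iota-redex.


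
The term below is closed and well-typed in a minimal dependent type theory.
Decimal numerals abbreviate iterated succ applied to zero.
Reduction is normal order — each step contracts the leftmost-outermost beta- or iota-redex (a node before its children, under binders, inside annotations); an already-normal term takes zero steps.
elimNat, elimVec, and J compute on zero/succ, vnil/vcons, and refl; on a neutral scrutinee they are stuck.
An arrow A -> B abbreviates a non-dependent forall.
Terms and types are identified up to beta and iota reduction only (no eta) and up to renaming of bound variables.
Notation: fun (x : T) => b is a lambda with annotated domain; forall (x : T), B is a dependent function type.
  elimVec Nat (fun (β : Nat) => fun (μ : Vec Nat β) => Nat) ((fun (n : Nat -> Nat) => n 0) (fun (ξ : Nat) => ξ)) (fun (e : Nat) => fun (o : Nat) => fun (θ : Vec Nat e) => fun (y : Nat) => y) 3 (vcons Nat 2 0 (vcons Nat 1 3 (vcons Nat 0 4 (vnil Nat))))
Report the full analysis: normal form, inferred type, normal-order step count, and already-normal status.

normal form:
  0
inferred type:
  Nat
normal-order step count: 18
started in normal form: no
first redex: an elimVec iota-redex


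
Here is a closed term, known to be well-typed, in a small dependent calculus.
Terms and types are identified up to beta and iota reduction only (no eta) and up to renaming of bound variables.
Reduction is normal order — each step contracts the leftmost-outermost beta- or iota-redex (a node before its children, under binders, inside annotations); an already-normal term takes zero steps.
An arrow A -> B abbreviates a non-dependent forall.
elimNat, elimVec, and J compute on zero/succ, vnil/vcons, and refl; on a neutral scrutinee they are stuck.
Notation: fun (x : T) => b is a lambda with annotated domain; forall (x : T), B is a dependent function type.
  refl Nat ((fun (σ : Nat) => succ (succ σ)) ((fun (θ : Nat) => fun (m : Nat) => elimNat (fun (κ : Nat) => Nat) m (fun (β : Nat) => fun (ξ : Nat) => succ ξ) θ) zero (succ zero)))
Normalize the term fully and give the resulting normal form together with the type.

reduced normal form:
  refl Nat (succ (succ (succ zero)))
the term's type:
  Eq Nat (succ (succ (succ zero))) (succ (succ (succ zero)))


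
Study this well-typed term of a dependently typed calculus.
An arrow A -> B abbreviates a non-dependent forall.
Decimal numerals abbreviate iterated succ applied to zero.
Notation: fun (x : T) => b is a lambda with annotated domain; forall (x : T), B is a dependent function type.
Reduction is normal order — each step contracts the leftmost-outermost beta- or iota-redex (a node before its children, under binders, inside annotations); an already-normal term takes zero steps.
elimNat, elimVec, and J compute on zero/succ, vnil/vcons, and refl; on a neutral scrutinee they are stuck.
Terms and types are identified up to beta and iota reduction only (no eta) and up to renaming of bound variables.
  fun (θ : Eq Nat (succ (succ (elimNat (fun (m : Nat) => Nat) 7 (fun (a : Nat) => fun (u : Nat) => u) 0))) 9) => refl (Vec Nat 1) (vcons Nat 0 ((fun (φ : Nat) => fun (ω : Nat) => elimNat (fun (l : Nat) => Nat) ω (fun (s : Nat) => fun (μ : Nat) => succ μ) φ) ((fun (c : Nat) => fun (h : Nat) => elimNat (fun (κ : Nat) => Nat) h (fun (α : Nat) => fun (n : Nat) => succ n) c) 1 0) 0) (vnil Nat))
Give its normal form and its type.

resulting normal form:
  fun (θ : Eq Nat 9 9) => refl (Vec Nat 1) (vcons Nat 0 1 (vnil Nat))
type:
  Eq Nat 9 9 -> Eq (Vec Nat 1) (vcons Nat 0 1 (vnil Nat)) (vcons Nat 0 1 (vnil Nat))
observation: reduction starts at an elimNat iota-redex, and 13 normal-order steps reach the normal form.


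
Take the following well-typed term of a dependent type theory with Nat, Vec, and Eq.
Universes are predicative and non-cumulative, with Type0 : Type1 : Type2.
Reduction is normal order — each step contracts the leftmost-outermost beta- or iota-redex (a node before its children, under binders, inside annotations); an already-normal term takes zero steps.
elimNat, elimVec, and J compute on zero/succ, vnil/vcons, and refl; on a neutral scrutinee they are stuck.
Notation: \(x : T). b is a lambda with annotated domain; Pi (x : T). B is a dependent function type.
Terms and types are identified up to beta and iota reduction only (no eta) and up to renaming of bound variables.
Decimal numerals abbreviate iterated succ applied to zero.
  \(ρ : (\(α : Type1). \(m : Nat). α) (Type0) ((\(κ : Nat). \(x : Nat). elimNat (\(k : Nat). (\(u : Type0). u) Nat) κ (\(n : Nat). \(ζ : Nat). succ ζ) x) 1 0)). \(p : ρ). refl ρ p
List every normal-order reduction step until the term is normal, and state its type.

normal-order reduction sequence:
  \(ρ : (\(α : Type1). \(m : Nat). α) (Type0) ((\(κ : Nat). \(x : Nat). elimNat (\(k : Nat). (\(u : Type0). u) Nat) κ (\(n : Nat). \(ζ : Nat). succ ζ) x) 1 0)). \(p : ρ). refl ρ p
  ~> \(ρ : (\(α : Nat). Type0) ((\(m : Nat). \(κ : Nat). elimNat (\(x : Nat). (\(k : Type0). k) Nat) m (\(u : Nat). \(n : Nat). succ n) κ) 1 0)). \(ζ : ρ). refl ρ ζ
  ~> \(ρ : Type0). \(α : ρ). refl ρ α
inferred type:
  Pi (ρ : Type0). Pi (α : ρ). Eq ρ α α


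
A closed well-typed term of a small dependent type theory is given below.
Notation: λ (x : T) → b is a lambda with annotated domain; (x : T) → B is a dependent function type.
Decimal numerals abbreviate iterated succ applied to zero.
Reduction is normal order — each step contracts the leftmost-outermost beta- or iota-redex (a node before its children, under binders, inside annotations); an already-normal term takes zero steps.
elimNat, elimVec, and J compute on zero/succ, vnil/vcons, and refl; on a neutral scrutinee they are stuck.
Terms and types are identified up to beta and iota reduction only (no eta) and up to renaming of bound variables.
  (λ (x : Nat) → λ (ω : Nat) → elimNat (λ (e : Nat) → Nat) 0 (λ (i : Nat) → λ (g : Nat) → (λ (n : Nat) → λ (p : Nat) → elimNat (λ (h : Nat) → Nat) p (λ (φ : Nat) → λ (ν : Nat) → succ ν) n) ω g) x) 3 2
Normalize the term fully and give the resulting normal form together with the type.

reduced normal form:
  6
type:
  Nat
observation: contracting a beta-redex first, the term normalizes in 39 steps.


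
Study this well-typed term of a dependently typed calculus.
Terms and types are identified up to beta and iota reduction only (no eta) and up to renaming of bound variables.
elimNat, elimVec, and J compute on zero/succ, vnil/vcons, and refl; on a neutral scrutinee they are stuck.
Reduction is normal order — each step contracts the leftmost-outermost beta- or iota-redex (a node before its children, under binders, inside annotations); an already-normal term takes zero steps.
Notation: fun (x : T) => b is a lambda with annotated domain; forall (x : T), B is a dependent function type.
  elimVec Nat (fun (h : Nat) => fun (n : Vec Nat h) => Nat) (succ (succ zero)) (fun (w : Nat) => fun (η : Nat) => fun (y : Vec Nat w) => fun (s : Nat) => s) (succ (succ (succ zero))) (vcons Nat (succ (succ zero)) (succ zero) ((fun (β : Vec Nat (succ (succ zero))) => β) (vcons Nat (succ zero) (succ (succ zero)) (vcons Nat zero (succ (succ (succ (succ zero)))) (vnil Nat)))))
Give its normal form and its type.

resulting normal form:
  succ (succ zero)
the term's type:
  Nat


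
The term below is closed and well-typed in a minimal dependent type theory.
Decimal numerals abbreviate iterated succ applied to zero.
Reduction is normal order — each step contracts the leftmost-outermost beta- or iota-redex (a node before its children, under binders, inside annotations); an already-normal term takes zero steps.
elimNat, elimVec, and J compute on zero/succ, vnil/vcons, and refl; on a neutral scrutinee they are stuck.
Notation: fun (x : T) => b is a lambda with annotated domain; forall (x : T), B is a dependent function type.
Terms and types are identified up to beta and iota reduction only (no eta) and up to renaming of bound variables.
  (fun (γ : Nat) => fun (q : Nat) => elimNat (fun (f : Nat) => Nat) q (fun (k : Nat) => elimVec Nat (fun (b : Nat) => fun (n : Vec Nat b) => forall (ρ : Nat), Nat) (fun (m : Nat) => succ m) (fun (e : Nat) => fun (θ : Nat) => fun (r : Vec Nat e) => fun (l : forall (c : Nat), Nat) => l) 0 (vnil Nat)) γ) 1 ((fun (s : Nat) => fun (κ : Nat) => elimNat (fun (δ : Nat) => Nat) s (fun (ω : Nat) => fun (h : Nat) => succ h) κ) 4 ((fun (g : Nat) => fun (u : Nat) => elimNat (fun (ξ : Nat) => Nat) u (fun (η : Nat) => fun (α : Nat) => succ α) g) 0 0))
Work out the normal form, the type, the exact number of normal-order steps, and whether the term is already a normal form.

normal form:
  5
type:
  Nat
reduction steps (normal order): 13
already normal: no
first contracted redex: a beta-redex


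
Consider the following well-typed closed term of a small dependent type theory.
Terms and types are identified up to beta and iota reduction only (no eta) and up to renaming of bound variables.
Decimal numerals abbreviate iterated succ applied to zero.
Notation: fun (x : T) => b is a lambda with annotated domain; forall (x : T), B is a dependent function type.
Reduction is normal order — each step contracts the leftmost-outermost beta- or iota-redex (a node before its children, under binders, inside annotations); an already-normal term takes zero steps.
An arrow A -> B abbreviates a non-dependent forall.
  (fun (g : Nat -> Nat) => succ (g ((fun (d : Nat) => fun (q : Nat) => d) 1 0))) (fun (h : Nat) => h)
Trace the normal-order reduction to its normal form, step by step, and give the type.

normal-order reduction:
  (fun (g : Nat -> Nat) => succ (g ((fun (d : Nat) => fun (q : Nat) => d) 1 0))) (fun (h : Nat) => h)
  ~> succ ((fun (g : Nat) => g) ((fun (d : Nat) => fun (q : Nat) => d) 1 0))
  ~> succ ((fun (g : Nat) => fun (d : Nat) => g) 1 0)
  ~> succ ((fun (g : Nat) => 1) 0)
  ~> 2
type:
  Nat
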